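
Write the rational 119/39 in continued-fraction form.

[3; 19, 2]

Run the Euclidean algorithm on 119 and 39; the successive quotients are the partial quotients a_0, a_1, ... (each step inverts the fractional part left over by the previous one):
  119 = 3*39 + 2, so a_0 = 3.
  39 = 19*2 + 1, so a_1 = 19.
  2 = 2*1 + 0, so a_2 = 2.
The remainder reaches 0 after 3 divisions, so the expansion has 3 partial quotients, read off in order.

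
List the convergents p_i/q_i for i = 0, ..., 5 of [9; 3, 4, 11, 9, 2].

Using the convergent recurrence p_i = a_i*p_{i-1} + p_{i-2}, q_i = a_i*q_{i-1} + q_{i-2} with p_{-2}=0, p_{-1}=1, q_{-2}=1, q_{-1}=0:
  i=0: a_0=9, p_0 = 9*1 + 0 = 9, q_0 = 9*0 + 1 = 1.
  i=1: a_1=3, p_1 = 3*9 + 1 = 28, q_1 = 3*1 + 0 = 3.
  i=2: a_2=4, p_2 = 4*28 + 9 = 121, q_2 = 4*3 + 1 = 13.
  i=3: a_3=11, p_3 = 11*121 + 28 = 1359, q_3 = 11*13 + 3 = 146.
  i=4: a_4=9, p_4 = 9*1359 + 121 = 12352, q_4 = 9*146 + 13 = 1327.
  i=5: a_5=2, p_5 = 2*12352 + 1359 = 26063, q_5 = 2*1327 + 146 = 2800.

9/1, 28/3, 121/13, 1359/146, 12352/1327, 26063/2800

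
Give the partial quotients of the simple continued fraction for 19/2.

Run the Euclidean algorithm on 19 and 2; the successive quotients are the partial quotients a_0, a_1, ... (each step inverts the fractional part left over by the previous one):
  19 = 9*2 + 1, so a_0 = 9.
  2 = 2*1 + 0, so a_1 = 2.
The remainder reaches 0 after 2 divisions, so the expansion has 2 partial quotients, read off in order.

[9; 2]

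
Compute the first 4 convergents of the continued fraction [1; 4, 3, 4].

1/1, 5/4, 16/13, 69/56

Using the convergent recurrence p_i = a_i*p_{i-1} + p_{i-2}, q_i = a_i*q_{i-1} + q_{i-2} with p_{-2}=0, p_{-1}=1, q_{-2}=1, q_{-1}=0:
  i=0: a_0=1, p_0 = 1*1 + 0 = 1, q_0 = 1*0 + 1 = 1.
  i=1: a_1=4, p_1 = 4*1 + 1 = 5, q_1 = 4*1 + 0 = 4.
  i=2: a_2=3, p_2 = 3*5 + 1 = 16, q_2 = 3*4 + 1 = 13.
  i=3: a_3=4, p_3 = 4*16 + 5 = 69, q_3 = 4*13 + 4 = 56.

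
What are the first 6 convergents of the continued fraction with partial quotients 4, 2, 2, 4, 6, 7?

4/1, 9/2, 22/5, 97/22, 604/137, 4325/981

Using the convergent recurrence p_i = a_i*p_{i-1} + p_{i-2}, q_i = a_i*q_{i-1} + q_{i-2} with p_{-2}=0, p_{-1}=1, q_{-2}=1, q_{-1}=0:
  i=0: a_0=4, p_0 = 4*1 + 0 = 4, q_0 = 4*0 + 1 = 1.
  i=1: a_1=2, p_1 = 2*4 + 1 = 9, q_1 = 2*1 + 0 = 2.
  i=2: a_2=2, p_2 = 2*9 + 4 = 22, q_2 = 2*2 + 1 = 5.
  i=3: a_3=4, p_3 = 4*22 + 9 = 97, q_3 = 4*5 + 2 = 22.
  i=4: a_4=6, p_4 = 6*97 + 22 = 604, q_4 = 6*22 + 5 = 137.
  i=5: a_5=7, p_5 = 7*604 + 97 = 4325, q_5 = 7*137 + 22 = 981.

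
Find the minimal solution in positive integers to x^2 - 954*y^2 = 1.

First expand sqrt(954) as a continued fraction. With x_i = (sqrt(954) + m_i)/d_i and (m_0, d_0) = (0, 1): a_0 = floor(sqrt(954)) = 30, since 30^2 = 900 <= 954 < 961 = 31^2.
Iterate m_{i+1} = d_i*a_i - m_i, d_{i+1} = (954 - m_{i+1}^2)/d_i, a_{i+1} = floor((a_0 + m_{i+1})/d_{i+1}):
  m_1 = 1*30 - 0 = 30, d_1 = (954 - 30^2)/1 = 54/1 = 54, a_1 = floor((30 + 30)/54) = 1.
  m_2 = 54*1 - 30 = 24, d_2 = (954 - 24^2)/54 = 378/54 = 7, a_2 = floor((30 + 24)/7) = 7.
  m_3 = 7*7 - 24 = 25, d_3 = (954 - 25^2)/7 = 329/7 = 47, a_3 = floor((30 + 25)/47) = 1.
  m_4 = 47*1 - 25 = 22, d_4 = (954 - 22^2)/47 = 470/47 = 10, a_4 = floor((30 + 22)/10) = 5.
  m_5 = 10*5 - 22 = 28, d_5 = (954 - 28^2)/10 = 170/10 = 17, a_5 = floor((30 + 28)/17) = 3.
  m_6 = 17*3 - 28 = 23, d_6 = (954 - 23^2)/17 = 425/17 = 25, a_6 = floor((30 + 23)/25) = 2.
  m_7 = 25*2 - 23 = 27, d_7 = (954 - 27^2)/25 = 225/25 = 9, a_7 = floor((30 + 27)/9) = 6.
  m_8 = 9*6 - 27 = 27, d_8 = (954 - 27^2)/9 = 225/9 = 25, a_8 = floor((30 + 27)/25) = 2.
  m_9 = 25*2 - 27 = 23, d_9 = (954 - 23^2)/25 = 425/25 = 17, a_9 = floor((30 + 23)/17) = 3.
  m_10 = 17*3 - 23 = 28, d_10 = (954 - 28^2)/17 = 170/17 = 10, a_10 = floor((30 + 28)/10) = 5.
  m_11 = 10*5 - 28 = 22, d_11 = (954 - 22^2)/10 = 470/10 = 47, a_11 = floor((30 + 22)/47) = 1.
  m_12 = 47*1 - 22 = 25, d_12 = (954 - 25^2)/47 = 329/47 = 7, a_12 = floor((30 + 25)/7) = 7.
  m_13 = 7*7 - 25 = 24, d_13 = (954 - 24^2)/7 = 378/7 = 54, a_13 = floor((30 + 24)/54) = 1.
  m_14 = 54*1 - 24 = 30, d_14 = (954 - 30^2)/54 = 54/54 = 1, a_14 = floor((30 + 30)/1) = 60.
  m_15 = 1*60 - 30 = 30, d_15 = (954 - 30^2)/1 = 54/1 = 54: (m_15, d_15) = (m_1, d_1) = (30, 54), so from here the quotients repeat a_1, ..., a_14; the period length is 14.
So sqrt(954) = [30; (1, 7, 1, 5, 3, 2, 6, 2, 3, 5, 1, 7, 1, 60)] with period length k = 14.
k is even, so the fundamental solution of x^2 - 954y^2 = 1 is (p_{k-1}, q_{k-1}) = (p_13, q_13); compute convergents through index 13.
Convergents (p_i = a_i*p_{i-1} + p_{i-2}, q_i = a_i*q_{i-1} + q_{i-2} with p_{-2}=0, p_{-1}=1, q_{-2}=1, q_{-1}=0):
  i=0: a_0=30, p_0 = 30*1 + 0 = 30, q_0 = 30*0 + 1 = 1.
  i=1: a_1=1, p_1 = 1*30 + 1 = 31, q_1 = 1*1 + 0 = 1.
  i=2: a_2=7, p_2 = 7*31 + 30 = 247, q_2 = 7*1 + 1 = 8.
  i=3: a_3=1, p_3 = 1*247 + 31 = 278, q_3 = 1*8 + 1 = 9.
  i=4: a_4=5, p_4 = 5*278 + 247 = 1637, q_4 = 5*9 + 8 = 53.
  i=5: a_5=3, p_5 = 3*1637 + 278 = 5189, q_5 = 3*53 + 9 = 168.
  i=6: a_6=2, p_6 = 2*5189 + 1637 = 12015, q_6 = 2*168 + 53 = 389.
  i=7: a_7=6, p_7 = 6*12015 + 5189 = 77279, q_7 = 6*389 + 168 = 2502.
  i=8: a_8=2, p_8 = 2*77279 + 12015 = 166573, q_8 = 2*2502 + 389 = 5393.
  i=9: a_9=3, p_9 = 3*166573 + 77279 = 576998, q_9 = 3*5393 + 2502 = 18681.
  i=10: a_10=5, p_10 = 5*576998 + 166573 = 3051563, q_10 = 5*18681 + 5393 = 98798.
  i=11: a_11=1, p_11 = 1*3051563 + 576998 = 3628561, q_11 = 1*98798 + 18681 = 117479.
  i=12: a_12=7, p_12 = 7*3628561 + 3051563 = 28451490, q_12 = 7*117479 + 98798 = 921151.
  i=13: a_13=1, p_13 = 1*28451490 + 3628561 = 32080051, q_13 = 1*921151 + 117479 = 1038630.
Check: 32080051^2 - 954*1038630^2 = 1029129672162601 - 1029129672162600 = 1, so (x, y) = (32080051, 1038630) solves the equation, and by the theorem it is the least positive solution.

(x, y) = (32080051, 1038630)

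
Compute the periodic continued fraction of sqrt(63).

Write x_i = (sqrt(63) + m_i)/d_i with (m_0, d_0) = (0, 1). a_0 = floor(sqrt(63)) = 7, since 7^2 = 49 <= 63 < 64 = 8^2.
Iterate m_{i+1} = d_i*a_i - m_i, d_{i+1} = (63 - m_{i+1}^2)/d_i, a_{i+1} = floor((a_0 + m_{i+1})/d_{i+1}):
  m_1 = 1*7 - 0 = 7, d_1 = (63 - 7^2)/1 = 14/1 = 14, a_1 = floor((7 + 7)/14) = 1.
  m_2 = 14*1 - 7 = 7, d_2 = (63 - 7^2)/14 = 14/14 = 1, a_2 = floor((7 + 7)/1) = 14.
  m_3 = 1*14 - 7 = 7, d_3 = (63 - 7^2)/1 = 14/1 = 14: (m_3, d_3) = (m_1, d_1) = (7, 14), so from here the quotients repeat a_1, a_2; the period length is 2.
Hence the expansion of sqrt(63) is a_0 = 7 followed by the repeating block 1, 14 (period 2).

[7; (1, 14)]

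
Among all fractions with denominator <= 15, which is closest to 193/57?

Expand x = 193/57 as a continued fraction with the Euclidean algorithm:
  193 = 3*57 + 22, so a_0 = 3.
  57 = 2*22 + 13, so a_1 = 2.
  22 = 1*13 + 9, so a_2 = 1.
  13 = 1*9 + 4, so a_3 = 1.
  9 = 2*4 + 1, so a_4 = 2.
  4 = 4*1 + 0, so a_5 = 4.
so x = [3; 2, 1, 1, 2, 4].
Convergents (p_i = a_i*p_{i-1} + p_{i-2}, q_i = a_i*q_{i-1} + q_{i-2} with p_{-2}=0, p_{-1}=1, q_{-2}=1, q_{-1}=0), until the denominator exceeds 15:
  i=0: a_0=3, p_0 = 3*1 + 0 = 3, q_0 = 3*0 + 1 = 1.
  i=1: a_1=2, p_1 = 2*3 + 1 = 7, q_1 = 2*1 + 0 = 2.
  i=2: a_2=1, p_2 = 1*7 + 3 = 10, q_2 = 1*2 + 1 = 3.
  i=3: a_3=1, p_3 = 1*10 + 7 = 17, q_3 = 1*3 + 2 = 5.
  i=4: a_4=2, p_4 = 2*17 + 10 = 44, q_4 = 2*5 + 3 = 13.
  i=5: a_5=4, p_5 = 4*44 + 17 = 193, q_5 = 4*13 + 5 = 57.
q_5 = 57 > 15, so the last convergent with denominator <= 15 is p_4/q_4 = 44/13.
The closest fraction with denominator <= 15 is either p_4/q_4 or the intermediate fraction (k*p_4 + p_3)/(k*q_4 + q_3) with the largest k >= 1 whose denominator stays <= 15; these approach x as k grows, and every other convergent or intermediate fraction in range is farther away.
Largest k: floor((15 - q_3)/q_4) = floor((15 - 5)/13) = 0.
Since k = 0, no intermediate fraction beyond p_4/q_4 has denominator <= 15, so the convergent 44/13 is the closest (its error is |193*13 - 44*57|/(57*13) = 1/741).

44/13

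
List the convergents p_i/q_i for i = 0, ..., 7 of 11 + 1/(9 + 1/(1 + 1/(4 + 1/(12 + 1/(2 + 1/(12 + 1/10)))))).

11/1, 100/9, 111/10, 544/49, 6639/598, 13822/1245, 172503/15538, 1738852/156625

Using the convergent recurrence p_i = a_i*p_{i-1} + p_{i-2}, q_i = a_i*q_{i-1} + q_{i-2} with p_{-2}=0, p_{-1}=1, q_{-2}=1, q_{-1}=0:
  i=0: a_0=11, p_0 = 11*1 + 0 = 11, q_0 = 11*0 + 1 = 1.
  i=1: a_1=9, p_1 = 9*11 + 1 = 100, q_1 = 9*1 + 0 = 9.
  i=2: a_2=1, p_2 = 1*100 + 11 = 111, q_2 = 1*9 + 1 = 10.
  i=3: a_3=4, p_3 = 4*111 + 100 = 544, q_3 = 4*10 + 9 = 49.
  i=4: a_4=12, p_4 = 12*544 + 111 = 6639, q_4 = 12*49 + 10 = 598.
  i=5: a_5=2, p_5 = 2*6639 + 544 = 13822, q_5 = 2*598 + 49 = 1245.
  i=6: a_6=12, p_6 = 12*13822 + 6639 = 172503, q_6 = 12*1245 + 598 = 15538.
  i=7: a_7=10, p_7 = 10*172503 + 13822 = 1738852, q_7 = 10*15538 + 1245 = 156625.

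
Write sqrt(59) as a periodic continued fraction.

Write x_i = (sqrt(59) + m_i)/d_i with (m_0, d_0) = (0, 1). a_0 = floor(sqrt(59)) = 7, since 7^2 = 49 <= 59 < 64 = 8^2.
Iterate m_{i+1} = d_i*a_i - m_i, d_{i+1} = (59 - m_{i+1}^2)/d_i, a_{i+1} = floor((a_0 + m_{i+1})/d_{i+1}):
  m_1 = 1*7 - 0 = 7, d_1 = (59 - 7^2)/1 = 10/1 = 10, a_1 = floor((7 + 7)/10) = 1.
  m_2 = 10*1 - 7 = 3, d_2 = (59 - 3^2)/10 = 50/10 = 5, a_2 = floor((7 + 3)/5) = 2.
  m_3 = 5*2 - 3 = 7, d_3 = (59 - 7^2)/5 = 10/5 = 2, a_3 = floor((7 + 7)/2) = 7.
  m_4 = 2*7 - 7 = 7, d_4 = (59 - 7^2)/2 = 10/2 = 5, a_4 = floor((7 + 7)/5) = 2.
  m_5 = 5*2 - 7 = 3, d_5 = (59 - 3^2)/5 = 50/5 = 10, a_5 = floor((7 + 3)/10) = 1.
  m_6 = 10*1 - 3 = 7, d_6 = (59 - 7^2)/10 = 10/10 = 1, a_6 = floor((7 + 7)/1) = 14.
  m_7 = 1*14 - 7 = 7, d_7 = (59 - 7^2)/1 = 10/1 = 10: (m_7, d_7) = (m_1, d_1) = (7, 10), so from here the quotients repeat a_1, ..., a_6; the period length is 6.
Hence the expansion of sqrt(59) is a_0 = 7 followed by the repeating block 1, 2, 7, 2, 1, 14 (period 6).

[7; (1, 2, 7, 2, 1, 14)]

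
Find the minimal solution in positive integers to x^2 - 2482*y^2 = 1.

First expand sqrt(2482) as a continued fraction. With x_i = (sqrt(2482) + m_i)/d_i and (m_0, d_0) = (0, 1): a_0 = floor(sqrt(2482)) = 49, since 49^2 = 2401 <= 2482 < 2500 = 50^2.
Iterate m_{i+1} = d_i*a_i - m_i, d_{i+1} = (2482 - m_{i+1}^2)/d_i, a_{i+1} = floor((a_0 + m_{i+1})/d_{i+1}):
  m_1 = 1*49 - 0 = 49, d_1 = (2482 - 49^2)/1 = 81/1 = 81, a_1 = floor((49 + 49)/81) = 1.
  m_2 = 81*1 - 49 = 32, d_2 = (2482 - 32^2)/81 = 1458/81 = 18, a_2 = floor((49 + 32)/18) = 4.
  m_3 = 18*4 - 32 = 40, d_3 = (2482 - 40^2)/18 = 882/18 = 49, a_3 = floor((49 + 40)/49) = 1.
  m_4 = 49*1 - 40 = 9, d_4 = (2482 - 9^2)/49 = 2401/49 = 49, a_4 = floor((49 + 9)/49) = 1.
  m_5 = 49*1 - 9 = 40, d_5 = (2482 - 40^2)/49 = 882/49 = 18, a_5 = floor((49 + 40)/18) = 4.
  m_6 = 18*4 - 40 = 32, d_6 = (2482 - 32^2)/18 = 1458/18 = 81, a_6 = floor((49 + 32)/81) = 1.
  m_7 = 81*1 - 32 = 49, d_7 = (2482 - 49^2)/81 = 81/81 = 1, a_7 = floor((49 + 49)/1) = 98.
  m_8 = 1*98 - 49 = 49, d_8 = (2482 - 49^2)/1 = 81/1 = 81: (m_8, d_8) = (m_1, d_1) = (49, 81), so from here the quotients repeat a_1, ..., a_7; the period length is 7.
So sqrt(2482) = [49; (1, 4, 1, 1, 4, 1, 98)] with period length k = 7.
k is odd, so (p_{k-1}, q_{k-1}) only solves x^2 - 2482y^2 = -1 and the fundamental solution of x^2 - 2482y^2 = 1 is (p_{2k-1}, q_{2k-1}) = (p_13, q_13); compute convergents through index 13, running through the period twice.
Convergents (p_i = a_i*p_{i-1} + p_{i-2}, q_i = a_i*q_{i-1} + q_{i-2} with p_{-2}=0, p_{-1}=1, q_{-2}=1, q_{-1}=0):
  i=0: a_0=49, p_0 = 49*1 + 0 = 49, q_0 = 49*0 + 1 = 1.
  i=1: a_1=1, p_1 = 1*49 + 1 = 50, q_1 = 1*1 + 0 = 1.
  i=2: a_2=4, p_2 = 4*50 + 49 = 249, q_2 = 4*1 + 1 = 5.
  i=3: a_3=1, p_3 = 1*249 + 50 = 299, q_3 = 1*5 + 1 = 6.
  i=4: a_4=1, p_4 = 1*299 + 249 = 548, q_4 = 1*6 + 5 = 11.
  i=5: a_5=4, p_5 = 4*548 + 299 = 2491, q_5 = 4*11 + 6 = 50.
  i=6: a_6=1, p_6 = 1*2491 + 548 = 3039, q_6 = 1*50 + 11 = 61.
  i=7: a_7=98, p_7 = 98*3039 + 2491 = 300313, q_7 = 98*61 + 50 = 6028.
  i=8: a_8=1, p_8 = 1*300313 + 3039 = 303352, q_8 = 1*6028 + 61 = 6089.
  i=9: a_9=4, p_9 = 4*303352 + 300313 = 1513721, q_9 = 4*6089 + 6028 = 30384.
  i=10: a_10=1, p_10 = 1*1513721 + 303352 = 1817073, q_10 = 1*30384 + 6089 = 36473.
  i=11: a_11=1, p_11 = 1*1817073 + 1513721 = 3330794, q_11 = 1*36473 + 30384 = 66857.
  i=12: a_12=4, p_12 = 4*3330794 + 1817073 = 15140249, q_12 = 4*66857 + 36473 = 303901.
  i=13: a_13=1, p_13 = 1*15140249 + 3330794 = 18471043, q_13 = 1*303901 + 66857 = 370758.
Indeed p_6^2 - 2482*q_6^2 = 9235521 - 9235522 = -1, not +1.
Check: 18471043^2 - 2482*370758^2 = 341179429507849 - 341179429507848 = 1, so (x, y) = (18471043, 370758) solves the equation, and by the theorem it is the least positive solution.

(x, y) = (18471043, 370758)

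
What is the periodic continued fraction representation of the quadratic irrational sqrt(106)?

[10; (3, 2, 1, 1, 1, 1, 2, 3, 20)]

Write x_i = (sqrt(106) + m_i)/d_i with (m_0, d_0) = (0, 1). a_0 = floor(sqrt(106)) = 10, since 10^2 = 100 <= 106 < 121 = 11^2.
Iterate m_{i+1} = d_i*a_i - m_i, d_{i+1} = (106 - m_{i+1}^2)/d_i, a_{i+1} = floor((a_0 + m_{i+1})/d_{i+1}):
  m_1 = 1*10 - 0 = 10, d_1 = (106 - 10^2)/1 = 6/1 = 6, a_1 = floor((10 + 10)/6) = 3.
  m_2 = 6*3 - 10 = 8, d_2 = (106 - 8^2)/6 = 42/6 = 7, a_2 = floor((10 + 8)/7) = 2.
  m_3 = 7*2 - 8 = 6, d_3 = (106 - 6^2)/7 = 70/7 = 10, a_3 = floor((10 + 6)/10) = 1.
  m_4 = 10*1 - 6 = 4, d_4 = (106 - 4^2)/10 = 90/10 = 9, a_4 = floor((10 + 4)/9) = 1.
  m_5 = 9*1 - 4 = 5, d_5 = (106 - 5^2)/9 = 81/9 = 9, a_5 = floor((10 + 5)/9) = 1.
  m_6 = 9*1 - 5 = 4, d_6 = (106 - 4^2)/9 = 90/9 = 10, a_6 = floor((10 + 4)/10) = 1.
  m_7 = 10*1 - 4 = 6, d_7 = (106 - 6^2)/10 = 70/10 = 7, a_7 = floor((10 + 6)/7) = 2.
  m_8 = 7*2 - 6 = 8, d_8 = (106 - 8^2)/7 = 42/7 = 6, a_8 = floor((10 + 8)/6) = 3.
  m_9 = 6*3 - 8 = 10, d_9 = (106 - 10^2)/6 = 6/6 = 1, a_9 = floor((10 + 10)/1) = 20.
  m_10 = 1*20 - 10 = 10, d_10 = (106 - 10^2)/1 = 6/1 = 6: (m_10, d_10) = (m_1, d_1) = (10, 6), so from here the quotients repeat a_1, ..., a_9; the period length is 9.
Hence the expansion of sqrt(106) is a_0 = 10 followed by the repeating block 3, 2, 1, 1, 1, 1, 2, 3, 20 (period 9).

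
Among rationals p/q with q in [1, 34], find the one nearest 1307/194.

128/19

Expand x = 1307/194 as a continued fraction with the Euclidean algorithm:
  1307 = 6*194 + 143, so a_0 = 6.
  194 = 1*143 + 51, so a_1 = 1.
  143 = 2*51 + 41, so a_2 = 2.
  51 = 1*41 + 10, so a_3 = 1.
  41 = 4*10 + 1, so a_4 = 4.
  10 = 10*1 + 0, so a_5 = 10.
so x = [6; 1, 2, 1, 4, 10].
Convergents (p_i = a_i*p_{i-1} + p_{i-2}, q_i = a_i*q_{i-1} + q_{i-2} with p_{-2}=0, p_{-1}=1, q_{-2}=1, q_{-1}=0), until the denominator exceeds 34:
  i=0: a_0=6, p_0 = 6*1 + 0 = 6, q_0 = 6*0 + 1 = 1.
  i=1: a_1=1, p_1 = 1*6 + 1 = 7, q_1 = 1*1 + 0 = 1.
  i=2: a_2=2, p_2 = 2*7 + 6 = 20, q_2 = 2*1 + 1 = 3.
  i=3: a_3=1, p_3 = 1*20 + 7 = 27, q_3 = 1*3 + 1 = 4.
  i=4: a_4=4, p_4 = 4*27 + 20 = 128, q_4 = 4*4 + 3 = 19.
  i=5: a_5=10, p_5 = 10*128 + 27 = 1307, q_5 = 10*19 + 4 = 194.
q_5 = 194 > 34, so the last convergent with denominator <= 34 is p_4/q_4 = 128/19.
The closest fraction with denominator <= 34 is either p_4/q_4 or the intermediate fraction (k*p_4 + p_3)/(k*q_4 + q_3) with the largest k >= 1 whose denominator stays <= 34; these approach x as k grows, and every other convergent or intermediate fraction in range is farther away.
Largest k: floor((34 - q_3)/q_4) = floor((34 - 4)/19) = 1.
That gives (1*128 + 27)/(1*19 + 4) = 155/23.
Compare the errors: |x - 128/19| = |1307*19 - 128*194|/(194*19) = 1/3686, and |x - 155/23| = |1307*23 - 155*194|/(194*23) = 9/4462.
Cross-multiplying, 1*4462 = 4462 < 33174 = 9*3686, so 1/3686 is smaller: the convergent 128/19 is closer to x than 155/23.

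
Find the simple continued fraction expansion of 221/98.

Run the Euclidean algorithm on 221 and 98; the successive quotients are the partial quotients a_0, a_1, ... (each step inverts the fractional part left over by the previous one):
  221 = 2*98 + 25, so a_0 = 2.
  98 = 3*25 + 23, so a_1 = 3.
  25 = 1*23 + 2, so a_2 = 1.
  23 = 11*2 + 1, so a_3 = 11.
  2 = 2*1 + 0, so a_4 = 2.
The remainder reaches 0 after 5 divisions, so the expansion has 5 partial quotients, read off in order.

[2; 3, 1, 11, 2]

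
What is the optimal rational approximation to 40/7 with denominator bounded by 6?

23/4

Expand x = 40/7 as a continued fraction with the Euclidean algorithm:
  40 = 5*7 + 5, so a_0 = 5.
  7 = 1*5 + 2, so a_1 = 1.
  5 = 2*2 + 1, so a_2 = 2.
  2 = 2*1 + 0, so a_3 = 2.
so x = [5; 1, 2, 2].
Convergents (p_i = a_i*p_{i-1} + p_{i-2}, q_i = a_i*q_{i-1} + q_{i-2} with p_{-2}=0, p_{-1}=1, q_{-2}=1, q_{-1}=0), until the denominator exceeds 6:
  i=0: a_0=5, p_0 = 5*1 + 0 = 5, q_0 = 5*0 + 1 = 1.
  i=1: a_1=1, p_1 = 1*5 + 1 = 6, q_1 = 1*1 + 0 = 1.
  i=2: a_2=2, p_2 = 2*6 + 5 = 17, q_2 = 2*1 + 1 = 3.
  i=3: a_3=2, p_3 = 2*17 + 6 = 40, q_3 = 2*3 + 1 = 7.
q_3 = 7 > 6, so the last convergent with denominator <= 6 is p_2/q_2 = 17/3.
The closest fraction with denominator <= 6 is either p_2/q_2 or the intermediate fraction (k*p_2 + p_1)/(k*q_2 + q_1) with the largest k >= 1 whose denominator stays <= 6; these approach x as k grows, and every other convergent or intermediate fraction in range is farther away.
Largest k: floor((6 - q_1)/q_2) = floor((6 - 1)/3) = 1.
That gives (1*17 + 6)/(1*3 + 1) = 23/4.
Compare the errors: |x - 17/3| = |40*3 - 17*7|/(7*3) = 1/21, and |x - 23/4| = |40*4 - 23*7|/(7*4) = 1/28.
Cross-multiplying, 1*21 = 21 < 28 = 1*28, so 1/28 is smaller: the intermediate fraction 23/4 is closer to x than 17/3.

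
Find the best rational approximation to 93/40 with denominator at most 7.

7/3

Expand x = 93/40 as a continued fraction with the Euclidean algorithm:
  93 = 2*40 + 13, so a_0 = 2.
  40 = 3*13 + 1, so a_1 = 3.
  13 = 13*1 + 0, so a_2 = 13.
so x = [2; 3, 13].
Convergents (p_i = a_i*p_{i-1} + p_{i-2}, q_i = a_i*q_{i-1} + q_{i-2} with p_{-2}=0, p_{-1}=1, q_{-2}=1, q_{-1}=0), until the denominator exceeds 7:
  i=0: a_0=2, p_0 = 2*1 + 0 = 2, q_0 = 2*0 + 1 = 1.
  i=1: a_1=3, p_1 = 3*2 + 1 = 7, q_1 = 3*1 + 0 = 3.
  i=2: a_2=13, p_2 = 13*7 + 2 = 93, q_2 = 13*3 + 1 = 40.
q_2 = 40 > 7, so the last convergent with denominator <= 7 is p_1/q_1 = 7/3.
The closest fraction with denominator <= 7 is either p_1/q_1 or the intermediate fraction (k*p_1 + p_0)/(k*q_1 + q_0) with the largest k >= 1 whose denominator stays <= 7; these approach x as k grows, and every other convergent or intermediate fraction in range is farther away.
Largest k: floor((7 - q_0)/q_1) = floor((7 - 1)/3) = 2.
That gives (2*7 + 2)/(2*3 + 1) = 16/7.
Compare the errors: |x - 7/3| = |93*3 - 7*40|/(40*3) = 1/120, and |x - 16/7| = |93*7 - 16*40|/(40*7) = 11/280.
Cross-multiplying, 1*280 = 280 < 1320 = 11*120, so 1/120 is smaller: the convergent 7/3 is closer to x than 16/7.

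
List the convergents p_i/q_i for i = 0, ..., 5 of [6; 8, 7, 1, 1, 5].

6/1, 49/8, 349/57, 398/65, 747/122, 4133/675

Using the convergent recurrence p_i = a_i*p_{i-1} + p_{i-2}, q_i = a_i*q_{i-1} + q_{i-2} with p_{-2}=0, p_{-1}=1, q_{-2}=1, q_{-1}=0:
  i=0: a_0=6, p_0 = 6*1 + 0 = 6, q_0 = 6*0 + 1 = 1.
  i=1: a_1=8, p_1 = 8*6 + 1 = 49, q_1 = 8*1 + 0 = 8.
  i=2: a_2=7, p_2 = 7*49 + 6 = 349, q_2 = 7*8 + 1 = 57.
  i=3: a_3=1, p_3 = 1*349 + 49 = 398, q_3 = 1*57 + 8 = 65.
  i=4: a_4=1, p_4 = 1*398 + 349 = 747, q_4 = 1*65 + 57 = 122.
  i=5: a_5=5, p_5 = 5*747 + 398 = 4133, q_5 = 5*122 + 65 = 675.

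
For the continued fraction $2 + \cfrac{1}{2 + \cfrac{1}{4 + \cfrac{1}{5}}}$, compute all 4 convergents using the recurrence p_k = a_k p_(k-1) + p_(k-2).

Using the convergent recurrence p_i = a_i*p_{i-1} + p_{i-2}, q_i = a_i*q_{i-1} + q_{i-2} with p_{-2}=0, p_{-1}=1, q_{-2}=1, q_{-1}=0:
  i=0: a_0=2, p_0 = 2*1 + 0 = 2, q_0 = 2*0 + 1 = 1.
  i=1: a_1=2, p_1 = 2*2 + 1 = 5, q_1 = 2*1 + 0 = 2.
  i=2: a_2=4, p_2 = 4*5 + 2 = 22, q_2 = 4*2 + 1 = 9.
  i=3: a_3=5, p_3 = 5*22 + 5 = 115, q_3 = 5*9 + 2 = 47.

2/1, 5/2, 22/9, 115/47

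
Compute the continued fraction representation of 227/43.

[5; 3, 1, 1, 2, 2]

Run the Euclidean algorithm on 227 and 43; the successive quotients are the partial quotients a_0, a_1, ... (each step inverts the fractional part left over by the previous one):
  227 = 5*43 + 12, so a_0 = 5.
  43 = 3*12 + 7, so a_1 = 3.
  12 = 1*7 + 5, so a_2 = 1.
  7 = 1*5 + 2, so a_3 = 1.
  5 = 2*2 + 1, so a_4 = 2.
  2 = 2*1 + 0, so a_5 = 2.
The remainder reaches 0 after 6 divisions, so the expansion has 6 partial quotients, read off in order.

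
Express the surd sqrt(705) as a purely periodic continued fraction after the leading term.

Write x_i = (sqrt(705) + m_i)/d_i with (m_0, d_0) = (0, 1). a_0 = floor(sqrt(705)) = 26, since 26^2 = 676 <= 705 < 729 = 27^2.
Iterate m_{i+1} = d_i*a_i - m_i, d_{i+1} = (705 - m_{i+1}^2)/d_i, a_{i+1} = floor((a_0 + m_{i+1})/d_{i+1}):
  m_1 = 1*26 - 0 = 26, d_1 = (705 - 26^2)/1 = 29/1 = 29, a_1 = floor((26 + 26)/29) = 1.
  m_2 = 29*1 - 26 = 3, d_2 = (705 - 3^2)/29 = 696/29 = 24, a_2 = floor((26 + 3)/24) = 1.
  m_3 = 24*1 - 3 = 21, d_3 = (705 - 21^2)/24 = 264/24 = 11, a_3 = floor((26 + 21)/11) = 4.
  m_4 = 11*4 - 21 = 23, d_4 = (705 - 23^2)/11 = 176/11 = 16, a_4 = floor((26 + 23)/16) = 3.
  m_5 = 16*3 - 23 = 25, d_5 = (705 - 25^2)/16 = 80/16 = 5, a_5 = floor((26 + 25)/5) = 10.
  m_6 = 5*10 - 25 = 25, d_6 = (705 - 25^2)/5 = 80/5 = 16, a_6 = floor((26 + 25)/16) = 3.
  m_7 = 16*3 - 25 = 23, d_7 = (705 - 23^2)/16 = 176/16 = 11, a_7 = floor((26 + 23)/11) = 4.
  m_8 = 11*4 - 23 = 21, d_8 = (705 - 21^2)/11 = 264/11 = 24, a_8 = floor((26 + 21)/24) = 1.
  m_9 = 24*1 - 21 = 3, d_9 = (705 - 3^2)/24 = 696/24 = 29, a_9 = floor((26 + 3)/29) = 1.
  m_10 = 29*1 - 3 = 26, d_10 = (705 - 26^2)/29 = 29/29 = 1, a_10 = floor((26 + 26)/1) = 52.
  m_11 = 1*52 - 26 = 26, d_11 = (705 - 26^2)/1 = 29/1 = 29: (m_11, d_11) = (m_1, d_1) = (26, 29), so from here the quotients repeat a_1, ..., a_10; the period length is 10.
Hence the expansion of sqrt(705) is a_0 = 26 followed by the repeating block 1, 1, 4, 3, 10, 3, 4, 1, 1, 52 (period 10).

[26; (1, 1, 4, 3, 10, 3, 4, 1, 1, 52)]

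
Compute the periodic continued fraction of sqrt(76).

[8; (1, 2, 1, 1, 5, 4, 5, 1, 1, 2, 1, 16)]

Write x_i = (sqrt(76) + m_i)/d_i with (m_0, d_0) = (0, 1). a_0 = floor(sqrt(76)) = 8, since 8^2 = 64 <= 76 < 81 = 9^2.
Iterate m_{i+1} = d_i*a_i - m_i, d_{i+1} = (76 - m_{i+1}^2)/d_i, a_{i+1} = floor((a_0 + m_{i+1})/d_{i+1}):
  m_1 = 1*8 - 0 = 8, d_1 = (76 - 8^2)/1 = 12/1 = 12, a_1 = floor((8 + 8)/12) = 1.
  m_2 = 12*1 - 8 = 4, d_2 = (76 - 4^2)/12 = 60/12 = 5, a_2 = floor((8 + 4)/5) = 2.
  m_3 = 5*2 - 4 = 6, d_3 = (76 - 6^2)/5 = 40/5 = 8, a_3 = floor((8 + 6)/8) = 1.
  m_4 = 8*1 - 6 = 2, d_4 = (76 - 2^2)/8 = 72/8 = 9, a_4 = floor((8 + 2)/9) = 1.
  m_5 = 9*1 - 2 = 7, d_5 = (76 - 7^2)/9 = 27/9 = 3, a_5 = floor((8 + 7)/3) = 5.
  m_6 = 3*5 - 7 = 8, d_6 = (76 - 8^2)/3 = 12/3 = 4, a_6 = floor((8 + 8)/4) = 4.
  m_7 = 4*4 - 8 = 8, d_7 = (76 - 8^2)/4 = 12/4 = 3, a_7 = floor((8 + 8)/3) = 5.
  m_8 = 3*5 - 8 = 7, d_8 = (76 - 7^2)/3 = 27/3 = 9, a_8 = floor((8 + 7)/9) = 1.
  m_9 = 9*1 - 7 = 2, d_9 = (76 - 2^2)/9 = 72/9 = 8, a_9 = floor((8 + 2)/8) = 1.
  m_10 = 8*1 - 2 = 6, d_10 = (76 - 6^2)/8 = 40/8 = 5, a_10 = floor((8 + 6)/5) = 2.
  m_11 = 5*2 - 6 = 4, d_11 = (76 - 4^2)/5 = 60/5 = 12, a_11 = floor((8 + 4)/12) = 1.
  m_12 = 12*1 - 4 = 8, d_12 = (76 - 8^2)/12 = 12/12 = 1, a_12 = floor((8 + 8)/1) = 16.
  m_13 = 1*16 - 8 = 8, d_13 = (76 - 8^2)/1 = 12/1 = 12: (m_13, d_13) = (m_1, d_1) = (8, 12), so from here the quotients repeat a_1, ..., a_12; the period length is 12.
Hence the expansion of sqrt(76) is a_0 = 8 followed by the repeating block 1, 2, 1, 1, 5, 4, 5, 1, 1, 2, 1, 16 (period 12).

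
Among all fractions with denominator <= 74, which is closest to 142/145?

47/48

Expand x = 142/145 as a continued fraction with the Euclidean algorithm:
  142 = 0*145 + 142, so a_0 = 0.
  145 = 1*142 + 3, so a_1 = 1.
  142 = 47*3 + 1, so a_2 = 47.
  3 = 3*1 + 0, so a_3 = 3.
so x = [0; 1, 47, 3].
Convergents (p_i = a_i*p_{i-1} + p_{i-2}, q_i = a_i*q_{i-1} + q_{i-2} with p_{-2}=0, p_{-1}=1, q_{-2}=1, q_{-1}=0), until the denominator exceeds 74:
  i=0: a_0=0, p_0 = 0*1 + 0 = 0, q_0 = 0*0 + 1 = 1.
  i=1: a_1=1, p_1 = 1*0 + 1 = 1, q_1 = 1*1 + 0 = 1.
  i=2: a_2=47, p_2 = 47*1 + 0 = 47, q_2 = 47*1 + 1 = 48.
  i=3: a_3=3, p_3 = 3*47 + 1 = 142, q_3 = 3*48 + 1 = 145.
q_3 = 145 > 74, so the last convergent with denominator <= 74 is p_2/q_2 = 47/48.
The closest fraction with denominator <= 74 is either p_2/q_2 or the intermediate fraction (k*p_2 + p_1)/(k*q_2 + q_1) with the largest k >= 1 whose denominator stays <= 74; these approach x as k grows, and every other convergent or intermediate fraction in range is farther away.
Largest k: floor((74 - q_1)/q_2) = floor((74 - 1)/48) = 1.
That gives (1*47 + 1)/(1*48 + 1) = 48/49.
Compare the errors: |x - 47/48| = |142*48 - 47*145|/(145*48) = 1/6960, and |x - 48/49| = |142*49 - 48*145|/(145*49) = 2/7105.
Cross-multiplying, 1*7105 = 7105 < 13920 = 2*6960, so 1/6960 is smaller: the convergent 47/48 is closer to x than 48/49.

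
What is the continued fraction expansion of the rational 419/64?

[6; 1, 1, 4, 1, 5]

Run the Euclidean algorithm on 419 and 64; the successive quotients are the partial quotients a_0, a_1, ... (each step inverts the fractional part left over by the previous one):
  419 = 6*64 + 35, so a_0 = 6.
  64 = 1*35 + 29, so a_1 = 1.
  35 = 1*29 + 6, so a_2 = 1.
  29 = 4*6 + 5, so a_3 = 4.
  6 = 1*5 + 1, so a_4 = 1.
  5 = 5*1 + 0, so a_5 = 5.
The remainder reaches 0 after 6 divisions, so the expansion has 6 partial quotients, read off in order.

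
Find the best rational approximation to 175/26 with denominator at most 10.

47/7

Expand x = 175/26 as a continued fraction with the Euclidean algorithm:
  175 = 6*26 + 19, so a_0 = 6.
  26 = 1*19 + 7, so a_1 = 1.
  19 = 2*7 + 5, so a_2 = 2.
  7 = 1*5 + 2, so a_3 = 1.
  5 = 2*2 + 1, so a_4 = 2.
  2 = 2*1 + 0, so a_5 = 2.
so x = [6; 1, 2, 1, 2, 2].
Convergents (p_i = a_i*p_{i-1} + p_{i-2}, q_i = a_i*q_{i-1} + q_{i-2} with p_{-2}=0, p_{-1}=1, q_{-2}=1, q_{-1}=0), until the denominator exceeds 10:
  i=0: a_0=6, p_0 = 6*1 + 0 = 6, q_0 = 6*0 + 1 = 1.
  i=1: a_1=1, p_1 = 1*6 + 1 = 7, q_1 = 1*1 + 0 = 1.
  i=2: a_2=2, p_2 = 2*7 + 6 = 20, q_2 = 2*1 + 1 = 3.
  i=3: a_3=1, p_3 = 1*20 + 7 = 27, q_3 = 1*3 + 1 = 4.
  i=4: a_4=2, p_4 = 2*27 + 20 = 74, q_4 = 2*4 + 3 = 11.
q_4 = 11 > 10, so the last convergent with denominator <= 10 is p_3/q_3 = 27/4.
The closest fraction with denominator <= 10 is either p_3/q_3 or the intermediate fraction (k*p_3 + p_2)/(k*q_3 + q_2) with the largest k >= 1 whose denominator stays <= 10; these approach x as k grows, and every other convergent or intermediate fraction in range is farther away.
Largest k: floor((10 - q_2)/q_3) = floor((10 - 3)/4) = 1.
That gives (1*27 + 20)/(1*4 + 3) = 47/7.
Compare the errors: |x - 27/4| = |175*4 - 27*26|/(26*4) = 2/104, and |x - 47/7| = |175*7 - 47*26|/(26*7) = 3/182.
Cross-multiplying, 3*104 = 312 < 364 = 2*182, so 3/182 is smaller: the intermediate fraction 47/7 is closer to x than 27/4.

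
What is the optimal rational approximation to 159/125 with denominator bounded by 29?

Expand x = 159/125 as a continued fraction with the Euclidean algorithm:
  159 = 1*125 + 34, so a_0 = 1.
  125 = 3*34 + 23, so a_1 = 3.
  34 = 1*23 + 11, so a_2 = 1.
  23 = 2*11 + 1, so a_3 = 2.
  11 = 11*1 + 0, so a_4 = 11.
so x = [1; 3, 1, 2, 11].
Convergents (p_i = a_i*p_{i-1} + p_{i-2}, q_i = a_i*q_{i-1} + q_{i-2} with p_{-2}=0, p_{-1}=1, q_{-2}=1, q_{-1}=0), until the denominator exceeds 29:
  i=0: a_0=1, p_0 = 1*1 + 0 = 1, q_0 = 1*0 + 1 = 1.
  i=1: a_1=3, p_1 = 3*1 + 1 = 4, q_1 = 3*1 + 0 = 3.
  i=2: a_2=1, p_2 = 1*4 + 1 = 5, q_2 = 1*3 + 1 = 4.
  i=3: a_3=2, p_3 = 2*5 + 4 = 14, q_3 = 2*4 + 3 = 11.
  i=4: a_4=11, p_4 = 11*14 + 5 = 159, q_4 = 11*11 + 4 = 125.
q_4 = 125 > 29, so the last convergent with denominator <= 29 is p_3/q_3 = 14/11.
The closest fraction with denominator <= 29 is either p_3/q_3 or the intermediate fraction (k*p_3 + p_2)/(k*q_3 + q_2) with the largest k >= 1 whose denominator stays <= 29; these approach x as k grows, and every other convergent or intermediate fraction in range is farther away.
Largest k: floor((29 - q_2)/q_3) = floor((29 - 4)/11) = 2.
That gives (2*14 + 5)/(2*11 + 4) = 33/26.
Compare the errors: |x - 14/11| = |159*11 - 14*125|/(125*11) = 1/1375, and |x - 33/26| = |159*26 - 33*125|/(125*26) = 9/3250.
Cross-multiplying, 1*3250 = 3250 < 12375 = 9*1375, so 1/1375 is smaller: the convergent 14/11 is closer to x than 33/26.

14/11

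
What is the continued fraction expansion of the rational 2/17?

Run the Euclidean algorithm on 2 and 17; the successive quotients are the partial quotients a_0, a_1, ... (each step inverts the fractional part left over by the previous one):
  2 = 0*17 + 2, so a_0 = 0.
  17 = 8*2 + 1, so a_1 = 8.
  2 = 2*1 + 0, so a_2 = 2.
The remainder reaches 0 after 3 divisions, so the expansion has 3 partial quotients, read off in order.

[0; 8, 2]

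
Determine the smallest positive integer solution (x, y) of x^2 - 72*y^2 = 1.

First expand sqrt(72) as a continued fraction. With x_i = (sqrt(72) + m_i)/d_i and (m_0, d_0) = (0, 1): a_0 = floor(sqrt(72)) = 8, since 8^2 = 64 <= 72 < 81 = 9^2.
Iterate m_{i+1} = d_i*a_i - m_i, d_{i+1} = (72 - m_{i+1}^2)/d_i, a_{i+1} = floor((a_0 + m_{i+1})/d_{i+1}):
  m_1 = 1*8 - 0 = 8, d_1 = (72 - 8^2)/1 = 8/1 = 8, a_1 = floor((8 + 8)/8) = 2.
  m_2 = 8*2 - 8 = 8, d_2 = (72 - 8^2)/8 = 8/8 = 1, a_2 = floor((8 + 8)/1) = 16.
  m_3 = 1*16 - 8 = 8, d_3 = (72 - 8^2)/1 = 8/1 = 8: (m_3, d_3) = (m_1, d_1) = (8, 8), so from here the quotients repeat a_1, a_2; the period length is 2.
So sqrt(72) = [8; (2, 16)] with period length k = 2.
k is even, so the fundamental solution of x^2 - 72y^2 = 1 is (p_{k-1}, q_{k-1}) = (p_1, q_1); compute convergents through index 1.
Convergents (p_i = a_i*p_{i-1} + p_{i-2}, q_i = a_i*q_{i-1} + q_{i-2} with p_{-2}=0, p_{-1}=1, q_{-2}=1, q_{-1}=0):
  i=0: a_0=8, p_0 = 8*1 + 0 = 8, q_0 = 8*0 + 1 = 1.
  i=1: a_1=2, p_1 = 2*8 + 1 = 17, q_1 = 2*1 + 0 = 2.
Check: 17^2 - 72*2^2 = 289 - 288 = 1, so (x, y) = (17, 2) solves the equation, and by the theorem it is the least positive solution.

(x, y) = (17, 2)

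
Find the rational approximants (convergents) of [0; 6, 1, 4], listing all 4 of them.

Using the convergent recurrence p_i = a_i*p_{i-1} + p_{i-2}, q_i = a_i*q_{i-1} + q_{i-2} with p_{-2}=0, p_{-1}=1, q_{-2}=1, q_{-1}=0:
  i=0: a_0=0, p_0 = 0*1 + 0 = 0, q_0 = 0*0 + 1 = 1.
  i=1: a_1=6, p_1 = 6*0 + 1 = 1, q_1 = 6*1 + 0 = 6.
  i=2: a_2=1, p_2 = 1*1 + 0 = 1, q_2 = 1*6 + 1 = 7.
  i=3: a_3=4, p_3 = 4*1 + 1 = 5, q_3 = 4*7 + 6 = 34.

0/1, 1/6, 1/7, 5/34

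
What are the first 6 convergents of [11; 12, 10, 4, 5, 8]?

Using the convergent recurrence p_i = a_i*p_{i-1} + p_{i-2}, q_i = a_i*q_{i-1} + q_{i-2} with p_{-2}=0, p_{-1}=1, q_{-2}=1, q_{-1}=0:
  i=0: a_0=11, p_0 = 11*1 + 0 = 11, q_0 = 11*0 + 1 = 1.
  i=1: a_1=12, p_1 = 12*11 + 1 = 133, q_1 = 12*1 + 0 = 12.
  i=2: a_2=10, p_2 = 10*133 + 11 = 1341, q_2 = 10*12 + 1 = 121.
  i=3: a_3=4, p_3 = 4*1341 + 133 = 5497, q_3 = 4*121 + 12 = 496.
  i=4: a_4=5, p_4 = 5*5497 + 1341 = 28826, q_4 = 5*496 + 121 = 2601.
  i=5: a_5=8, p_5 = 8*28826 + 5497 = 236105, q_5 = 8*2601 + 496 = 21304.

11/1, 133/12, 1341/121, 5497/496, 28826/2601, 236105/21304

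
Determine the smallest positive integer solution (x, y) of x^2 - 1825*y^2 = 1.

(x, y) = (2281249, 53400)

First expand sqrt(1825) as a continued fraction. With x_i = (sqrt(1825) + m_i)/d_i and (m_0, d_0) = (0, 1): a_0 = floor(sqrt(1825)) = 42, since 42^2 = 1764 <= 1825 < 1849 = 43^2.
Iterate m_{i+1} = d_i*a_i - m_i, d_{i+1} = (1825 - m_{i+1}^2)/d_i, a_{i+1} = floor((a_0 + m_{i+1})/d_{i+1}):
  m_1 = 1*42 - 0 = 42, d_1 = (1825 - 42^2)/1 = 61/1 = 61, a_1 = floor((42 + 42)/61) = 1.
  m_2 = 61*1 - 42 = 19, d_2 = (1825 - 19^2)/61 = 1464/61 = 24, a_2 = floor((42 + 19)/24) = 2.
  m_3 = 24*2 - 19 = 29, d_3 = (1825 - 29^2)/24 = 984/24 = 41, a_3 = floor((42 + 29)/41) = 1.
  m_4 = 41*1 - 29 = 12, d_4 = (1825 - 12^2)/41 = 1681/41 = 41, a_4 = floor((42 + 12)/41) = 1.
  m_5 = 41*1 - 12 = 29, d_5 = (1825 - 29^2)/41 = 984/41 = 24, a_5 = floor((42 + 29)/24) = 2.
  m_6 = 24*2 - 29 = 19, d_6 = (1825 - 19^2)/24 = 1464/24 = 61, a_6 = floor((42 + 19)/61) = 1.
  m_7 = 61*1 - 19 = 42, d_7 = (1825 - 42^2)/61 = 61/61 = 1, a_7 = floor((42 + 42)/1) = 84.
  m_8 = 1*84 - 42 = 42, d_8 = (1825 - 42^2)/1 = 61/1 = 61: (m_8, d_8) = (m_1, d_1) = (42, 61), so from here the quotients repeat a_1, ..., a_7; the period length is 7.
So sqrt(1825) = [42; (1, 2, 1, 1, 2, 1, 84)] with period length k = 7.
k is odd, so (p_{k-1}, q_{k-1}) only solves x^2 - 1825y^2 = -1 and the fundamental solution of x^2 - 1825y^2 = 1 is (p_{2k-1}, q_{2k-1}) = (p_13, q_13); compute convergents through index 13, running through the period twice.
Convergents (p_i = a_i*p_{i-1} + p_{i-2}, q_i = a_i*q_{i-1} + q_{i-2} with p_{-2}=0, p_{-1}=1, q_{-2}=1, q_{-1}=0):
  i=0: a_0=42, p_0 = 42*1 + 0 = 42, q_0 = 42*0 + 1 = 1.
  i=1: a_1=1, p_1 = 1*42 + 1 = 43, q_1 = 1*1 + 0 = 1.
  i=2: a_2=2, p_2 = 2*43 + 42 = 128, q_2 = 2*1 + 1 = 3.
  i=3: a_3=1, p_3 = 1*128 + 43 = 171, q_3 = 1*3 + 1 = 4.
  i=4: a_4=1, p_4 = 1*171 + 128 = 299, q_4 = 1*4 + 3 = 7.
  i=5: a_5=2, p_5 = 2*299 + 171 = 769, q_5 = 2*7 + 4 = 18.
  i=6: a_6=1, p_6 = 1*769 + 299 = 1068, q_6 = 1*18 + 7 = 25.
  i=7: a_7=84, p_7 = 84*1068 + 769 = 90481, q_7 = 84*25 + 18 = 2118.
  i=8: a_8=1, p_8 = 1*90481 + 1068 = 91549, q_8 = 1*2118 + 25 = 2143.
  i=9: a_9=2, p_9 = 2*91549 + 90481 = 273579, q_9 = 2*2143 + 2118 = 6404.
  i=10: a_10=1, p_10 = 1*273579 + 91549 = 365128, q_10 = 1*6404 + 2143 = 8547.
  i=11: a_11=1, p_11 = 1*365128 + 273579 = 638707, q_11 = 1*8547 + 6404 = 14951.
  i=12: a_12=2, p_12 = 2*638707 + 365128 = 1642542, q_12 = 2*14951 + 8547 = 38449.
  i=13: a_13=1, p_13 = 1*1642542 + 638707 = 2281249, q_13 = 1*38449 + 14951 = 53400.
Indeed p_6^2 - 1825*q_6^2 = 1140624 - 1140625 = -1, not +1.
Check: 2281249^2 - 1825*53400^2 = 5204097000001 - 5204097000000 = 1, so (x, y) = (2281249, 53400) solves the equation, and by the theorem it is the least positive solution.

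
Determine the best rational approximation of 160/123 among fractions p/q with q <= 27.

13/10

Expand x = 160/123 as a continued fraction with the Euclidean algorithm:
  160 = 1*123 + 37, so a_0 = 1.
  123 = 3*37 + 12, so a_1 = 3.
  37 = 3*12 + 1, so a_2 = 3.
  12 = 12*1 + 0, so a_3 = 12.
so x = [1; 3, 3, 12].
Convergents (p_i = a_i*p_{i-1} + p_{i-2}, q_i = a_i*q_{i-1} + q_{i-2} with p_{-2}=0, p_{-1}=1, q_{-2}=1, q_{-1}=0), until the denominator exceeds 27:
  i=0: a_0=1, p_0 = 1*1 + 0 = 1, q_0 = 1*0 + 1 = 1.
  i=1: a_1=3, p_1 = 3*1 + 1 = 4, q_1 = 3*1 + 0 = 3.
  i=2: a_2=3, p_2 = 3*4 + 1 = 13, q_2 = 3*3 + 1 = 10.
  i=3: a_3=12, p_3 = 12*13 + 4 = 160, q_3 = 12*10 + 3 = 123.
q_3 = 123 > 27, so the last convergent with denominator <= 27 is p_2/q_2 = 13/10.
The closest fraction with denominator <= 27 is either p_2/q_2 or the intermediate fraction (k*p_2 + p_1)/(k*q_2 + q_1) with the largest k >= 1 whose denominator stays <= 27; these approach x as k grows, and every other convergent or intermediate fraction in range is farther away.
Largest k: floor((27 - q_1)/q_2) = floor((27 - 3)/10) = 2.
That gives (2*13 + 4)/(2*10 + 3) = 30/23.
Compare the errors: |x - 13/10| = |160*10 - 13*123|/(123*10) = 1/1230, and |x - 30/23| = |160*23 - 30*123|/(123*23) = 10/2829.
Cross-multiplying, 1*2829 = 2829 < 12300 = 10*1230, so 1/1230 is smaller: the convergent 13/10 is closer to x than 30/23.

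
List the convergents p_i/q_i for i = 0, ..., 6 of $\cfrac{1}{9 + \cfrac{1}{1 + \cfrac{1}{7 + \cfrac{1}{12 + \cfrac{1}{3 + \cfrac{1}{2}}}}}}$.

0/1, 1/9, 1/10, 8/79, 97/958, 299/2953, 695/6864

Using the convergent recurrence p_i = a_i*p_{i-1} + p_{i-2}, q_i = a_i*q_{i-1} + q_{i-2} with p_{-2}=0, p_{-1}=1, q_{-2}=1, q_{-1}=0:
  i=0: a_0=0, p_0 = 0*1 + 0 = 0, q_0 = 0*0 + 1 = 1.
  i=1: a_1=9, p_1 = 9*0 + 1 = 1, q_1 = 9*1 + 0 = 9.
  i=2: a_2=1, p_2 = 1*1 + 0 = 1, q_2 = 1*9 + 1 = 10.
  i=3: a_3=7, p_3 = 7*1 + 1 = 8, q_3 = 7*10 + 9 = 79.
  i=4: a_4=12, p_4 = 12*8 + 1 = 97, q_4 = 12*79 + 10 = 958.
  i=5: a_5=3, p_5 = 3*97 + 8 = 299, q_5 = 3*958 + 79 = 2953.
  i=6: a_6=2, p_6 = 2*299 + 97 = 695, q_6 = 2*2953 + 958 = 6864.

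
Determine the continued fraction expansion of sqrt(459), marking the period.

[21; (2, 2, 1, 4, 21, 4, 1, 2, 2, 42)]

Write x_i = (sqrt(459) + m_i)/d_i with (m_0, d_0) = (0, 1). a_0 = floor(sqrt(459)) = 21, since 21^2 = 441 <= 459 < 484 = 22^2.
Iterate m_{i+1} = d_i*a_i - m_i, d_{i+1} = (459 - m_{i+1}^2)/d_i, a_{i+1} = floor((a_0 + m_{i+1})/d_{i+1}):
  m_1 = 1*21 - 0 = 21, d_1 = (459 - 21^2)/1 = 18/1 = 18, a_1 = floor((21 + 21)/18) = 2.
  m_2 = 18*2 - 21 = 15, d_2 = (459 - 15^2)/18 = 234/18 = 13, a_2 = floor((21 + 15)/13) = 2.
  m_3 = 13*2 - 15 = 11, d_3 = (459 - 11^2)/13 = 338/13 = 26, a_3 = floor((21 + 11)/26) = 1.
  m_4 = 26*1 - 11 = 15, d_4 = (459 - 15^2)/26 = 234/26 = 9, a_4 = floor((21 + 15)/9) = 4.
  m_5 = 9*4 - 15 = 21, d_5 = (459 - 21^2)/9 = 18/9 = 2, a_5 = floor((21 + 21)/2) = 21.
  m_6 = 2*21 - 21 = 21, d_6 = (459 - 21^2)/2 = 18/2 = 9, a_6 = floor((21 + 21)/9) = 4.
  m_7 = 9*4 - 21 = 15, d_7 = (459 - 15^2)/9 = 234/9 = 26, a_7 = floor((21 + 15)/26) = 1.
  m_8 = 26*1 - 15 = 11, d_8 = (459 - 11^2)/26 = 338/26 = 13, a_8 = floor((21 + 11)/13) = 2.
  m_9 = 13*2 - 11 = 15, d_9 = (459 - 15^2)/13 = 234/13 = 18, a_9 = floor((21 + 15)/18) = 2.
  m_10 = 18*2 - 15 = 21, d_10 = (459 - 21^2)/18 = 18/18 = 1, a_10 = floor((21 + 21)/1) = 42.
  m_11 = 1*42 - 21 = 21, d_11 = (459 - 21^2)/1 = 18/1 = 18: (m_11, d_11) = (m_1, d_1) = (21, 18), so from here the quotients repeat a_1, ..., a_10; the period length is 10.
Hence the expansion of sqrt(459) is a_0 = 21 followed by the repeating block 2, 2, 1, 4, 21, 4, 1, 2, 2, 42 (period 10).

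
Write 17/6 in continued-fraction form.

[2; 1, 5]

Run the Euclidean algorithm on 17 and 6; the successive quotients are the partial quotients a_0, a_1, ... (each step inverts the fractional part left over by the previous one):
  17 = 2*6 + 5, so a_0 = 2.
  6 = 1*5 + 1, so a_1 = 1.
  5 = 5*1 + 0, so a_2 = 5.
The remainder reaches 0 after 3 divisions, so the expansion has 3 partial quotients, read off in order.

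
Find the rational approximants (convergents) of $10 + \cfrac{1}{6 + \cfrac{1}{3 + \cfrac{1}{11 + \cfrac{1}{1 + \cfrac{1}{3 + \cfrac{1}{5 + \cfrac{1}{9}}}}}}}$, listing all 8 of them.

Using the convergent recurrence p_i = a_i*p_{i-1} + p_{i-2}, q_i = a_i*q_{i-1} + q_{i-2} with p_{-2}=0, p_{-1}=1, q_{-2}=1, q_{-1}=0:
  i=0: a_0=10, p_0 = 10*1 + 0 = 10, q_0 = 10*0 + 1 = 1.
  i=1: a_1=6, p_1 = 6*10 + 1 = 61, q_1 = 6*1 + 0 = 6.
  i=2: a_2=3, p_2 = 3*61 + 10 = 193, q_2 = 3*6 + 1 = 19.
  i=3: a_3=11, p_3 = 11*193 + 61 = 2184, q_3 = 11*19 + 6 = 215.
  i=4: a_4=1, p_4 = 1*2184 + 193 = 2377, q_4 = 1*215 + 19 = 234.
  i=5: a_5=3, p_5 = 3*2377 + 2184 = 9315, q_5 = 3*234 + 215 = 917.
  i=6: a_6=5, p_6 = 5*9315 + 2377 = 48952, q_6 = 5*917 + 234 = 4819.
  i=7: a_7=9, p_7 = 9*48952 + 9315 = 449883, q_7 = 9*4819 + 917 = 44288.

10/1, 61/6, 193/19, 2184/215, 2377/234, 9315/917, 48952/4819, 449883/44288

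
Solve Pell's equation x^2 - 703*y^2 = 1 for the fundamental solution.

First expand sqrt(703) as a continued fraction. With x_i = (sqrt(703) + m_i)/d_i and (m_0, d_0) = (0, 1): a_0 = floor(sqrt(703)) = 26, since 26^2 = 676 <= 703 < 729 = 27^2.
Iterate m_{i+1} = d_i*a_i - m_i, d_{i+1} = (703 - m_{i+1}^2)/d_i, a_{i+1} = floor((a_0 + m_{i+1})/d_{i+1}):
  m_1 = 1*26 - 0 = 26, d_1 = (703 - 26^2)/1 = 27/1 = 27, a_1 = floor((26 + 26)/27) = 1.
  m_2 = 27*1 - 26 = 1, d_2 = (703 - 1^2)/27 = 702/27 = 26, a_2 = floor((26 + 1)/26) = 1.
  m_3 = 26*1 - 1 = 25, d_3 = (703 - 25^2)/26 = 78/26 = 3, a_3 = floor((26 + 25)/3) = 17.
  m_4 = 3*17 - 25 = 26, d_4 = (703 - 26^2)/3 = 27/3 = 9, a_4 = floor((26 + 26)/9) = 5.
  m_5 = 9*5 - 26 = 19, d_5 = (703 - 19^2)/9 = 342/9 = 38, a_5 = floor((26 + 19)/38) = 1.
  m_6 = 38*1 - 19 = 19, d_6 = (703 - 19^2)/38 = 342/38 = 9, a_6 = floor((26 + 19)/9) = 5.
  m_7 = 9*5 - 19 = 26, d_7 = (703 - 26^2)/9 = 27/9 = 3, a_7 = floor((26 + 26)/3) = 17.
  m_8 = 3*17 - 26 = 25, d_8 = (703 - 25^2)/3 = 78/3 = 26, a_8 = floor((26 + 25)/26) = 1.
  m_9 = 26*1 - 25 = 1, d_9 = (703 - 1^2)/26 = 702/26 = 27, a_9 = floor((26 + 1)/27) = 1.
  m_10 = 27*1 - 1 = 26, d_10 = (703 - 26^2)/27 = 27/27 = 1, a_10 = floor((26 + 26)/1) = 52.
  m_11 = 1*52 - 26 = 26, d_11 = (703 - 26^2)/1 = 27/1 = 27: (m_11, d_11) = (m_1, d_1) = (26, 27), so from here the quotients repeat a_1, ..., a_10; the period length is 10.
So sqrt(703) = [26; (1, 1, 17, 5, 1, 5, 17, 1, 1, 52)] with period length k = 10.
k is even, so the fundamental solution of x^2 - 703y^2 = 1 is (p_{k-1}, q_{k-1}) = (p_9, q_9); compute convergents through index 9.
Convergents (p_i = a_i*p_{i-1} + p_{i-2}, q_i = a_i*q_{i-1} + q_{i-2} with p_{-2}=0, p_{-1}=1, q_{-2}=1, q_{-1}=0):
  i=0: a_0=26, p_0 = 26*1 + 0 = 26, q_0 = 26*0 + 1 = 1.
  i=1: a_1=1, p_1 = 1*26 + 1 = 27, q_1 = 1*1 + 0 = 1.
  i=2: a_2=1, p_2 = 1*27 + 26 = 53, q_2 = 1*1 + 1 = 2.
  i=3: a_3=17, p_3 = 17*53 + 27 = 928, q_3 = 17*2 + 1 = 35.
  i=4: a_4=5, p_4 = 5*928 + 53 = 4693, q_4 = 5*35 + 2 = 177.
  i=5: a_5=1, p_5 = 1*4693 + 928 = 5621, q_5 = 1*177 + 35 = 212.
  i=6: a_6=5, p_6 = 5*5621 + 4693 = 32798, q_6 = 5*212 + 177 = 1237.
  i=7: a_7=17, p_7 = 17*32798 + 5621 = 563187, q_7 = 17*1237 + 212 = 21241.
  i=8: a_8=1, p_8 = 1*563187 + 32798 = 595985, q_8 = 1*21241 + 1237 = 22478.
  i=9: a_9=1, p_9 = 1*595985 + 563187 = 1159172, q_9 = 1*22478 + 21241 = 43719.
Check: 1159172^2 - 703*43719^2 = 1343679725584 - 1343679725583 = 1, so (x, y) = (1159172, 43719) solves the equation, and by the theorem it is the least positive solution.

(x, y) = (1159172, 43719)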